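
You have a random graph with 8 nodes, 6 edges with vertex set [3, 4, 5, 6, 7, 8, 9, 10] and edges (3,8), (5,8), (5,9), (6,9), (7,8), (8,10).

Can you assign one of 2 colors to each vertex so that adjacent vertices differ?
Yes, G is 2-colorable

A valid 2-coloring: color 1: [4, 8, 9]; color 2: [3, 5, 6, 7, 10].
(χ(G) = 2 ≤ 2.)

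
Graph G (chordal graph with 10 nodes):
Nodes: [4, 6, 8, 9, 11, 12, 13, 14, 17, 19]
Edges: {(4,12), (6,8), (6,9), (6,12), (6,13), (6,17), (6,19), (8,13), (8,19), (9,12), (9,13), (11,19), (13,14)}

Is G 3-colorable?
A valid 3-coloring: color 1: [4, 6, 11, 14]; color 2: [12, 13, 17, 19]; color 3: [8, 9].
(χ(G) = 3 ≤ 3.)

Yes, G is 3-colorable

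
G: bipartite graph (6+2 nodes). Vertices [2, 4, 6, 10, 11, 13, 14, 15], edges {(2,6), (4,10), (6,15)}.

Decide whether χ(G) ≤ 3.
Yes, G is 3-colorable

A valid 3-coloring: color 1: [4, 6, 11, 13, 14]; color 2: [2, 10, 15].
(χ(G) = 2 ≤ 3.)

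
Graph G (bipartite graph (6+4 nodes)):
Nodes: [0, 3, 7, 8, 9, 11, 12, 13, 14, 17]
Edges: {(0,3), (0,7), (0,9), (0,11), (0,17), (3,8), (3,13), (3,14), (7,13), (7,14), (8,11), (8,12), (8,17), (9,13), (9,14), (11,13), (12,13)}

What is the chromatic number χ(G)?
Clique number ω(G) = 2 (lower bound: χ ≥ ω).
The graph is bipartite (no odd cycle), so 2 colors suffice: χ(G) = 2.
A valid 2-coloring: color 1: [0, 8, 13, 14]; color 2: [3, 7, 9, 11, 12, 17].

χ(G) = 2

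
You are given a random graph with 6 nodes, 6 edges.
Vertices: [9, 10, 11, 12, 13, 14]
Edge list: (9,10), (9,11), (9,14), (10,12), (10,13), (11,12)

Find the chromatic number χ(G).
χ(G) = 2

Clique number ω(G) = 2 (lower bound: χ ≥ ω).
The graph is bipartite (no odd cycle), so 2 colors suffice: χ(G) = 2.
A valid 2-coloring: color 1: [9, 12, 13]; color 2: [10, 11, 14].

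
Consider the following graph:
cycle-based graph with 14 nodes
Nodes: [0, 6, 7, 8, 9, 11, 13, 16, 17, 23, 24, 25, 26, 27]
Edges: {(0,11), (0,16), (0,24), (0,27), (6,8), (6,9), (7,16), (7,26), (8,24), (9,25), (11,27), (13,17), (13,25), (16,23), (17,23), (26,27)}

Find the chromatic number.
Clique number ω(G) = 3 (lower bound: χ ≥ ω).
The clique on [0, 11, 27] has size 3, forcing χ ≥ 3, and the coloring below uses 3 colors, so χ(G) = 3.
A valid 3-coloring: color 1: [0, 8, 9, 13, 23, 26]; color 2: [6, 16, 17, 24, 25, 27]; color 3: [7, 11].

χ(G) = 3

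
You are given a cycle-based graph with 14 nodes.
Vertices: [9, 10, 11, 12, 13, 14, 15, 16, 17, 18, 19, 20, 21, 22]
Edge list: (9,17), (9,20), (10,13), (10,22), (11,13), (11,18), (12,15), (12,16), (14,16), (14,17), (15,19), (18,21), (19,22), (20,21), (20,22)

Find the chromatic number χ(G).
Clique number ω(G) = 2 (lower bound: χ ≥ ω).
Odd cycle [9, 17, 14, 16, 12, 15, 19, 22, 20] needs 3 colors (χ ≥ 3).
The coloring below uses 3 colors, so χ(G) = 3.
A valid 3-coloring: color 1: [10, 15, 16, 17, 18, 20]; color 2: [9, 12, 13, 14, 21, 22]; color 3: [11, 19].

χ(G) = 3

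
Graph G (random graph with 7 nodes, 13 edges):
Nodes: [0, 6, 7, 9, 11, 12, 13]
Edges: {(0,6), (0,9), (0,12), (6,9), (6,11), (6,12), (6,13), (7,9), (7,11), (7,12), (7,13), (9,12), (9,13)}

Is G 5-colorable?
A valid 5-coloring: color 1: [6, 7]; color 2: [9, 11]; color 3: [12, 13]; color 4: [0].
(χ(G) = 4 ≤ 5.)

Yes, G is 5-colorable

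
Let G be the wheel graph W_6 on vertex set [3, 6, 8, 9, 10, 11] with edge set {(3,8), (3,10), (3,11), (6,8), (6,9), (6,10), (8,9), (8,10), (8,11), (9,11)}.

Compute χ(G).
Clique number ω(G) = 3 (lower bound: χ ≥ ω).
Odd cycle [10, 6, 9, 11, 3] needs 3 colors (χ ≥ 3).
Vertex 8 is adjacent to every vertex of [3, 6, 9, 10, 11], which already need 3 colors among themselves, so 8 needs a new color (χ ≥ 4).
The coloring below uses 4 colors, so χ(G) = 4.
A valid 4-coloring: color 1: [8]; color 2: [10, 11]; color 3: [3, 6]; color 4: [9].

χ(G) = 4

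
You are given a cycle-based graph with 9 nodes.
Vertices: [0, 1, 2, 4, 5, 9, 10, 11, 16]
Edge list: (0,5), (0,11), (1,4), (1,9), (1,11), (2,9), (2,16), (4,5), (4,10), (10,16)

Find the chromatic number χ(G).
χ(G) = 3

Clique number ω(G) = 2 (lower bound: χ ≥ ω).
Odd cycle [4, 5, 0, 11, 1] needs 3 colors (χ ≥ 3).
The coloring below uses 3 colors, so χ(G) = 3.
A valid 3-coloring: color 1: [1, 2, 5, 10]; color 2: [4, 9, 11, 16]; color 3: [0].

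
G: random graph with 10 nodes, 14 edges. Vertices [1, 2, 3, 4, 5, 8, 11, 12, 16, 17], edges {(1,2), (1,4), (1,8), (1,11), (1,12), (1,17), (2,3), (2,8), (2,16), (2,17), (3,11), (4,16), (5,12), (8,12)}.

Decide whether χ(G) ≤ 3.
Yes, G is 3-colorable

A valid 3-coloring: color 1: [1, 3, 5, 16]; color 2: [2, 4, 11, 12]; color 3: [8, 17].
(χ(G) = 3 ≤ 3.)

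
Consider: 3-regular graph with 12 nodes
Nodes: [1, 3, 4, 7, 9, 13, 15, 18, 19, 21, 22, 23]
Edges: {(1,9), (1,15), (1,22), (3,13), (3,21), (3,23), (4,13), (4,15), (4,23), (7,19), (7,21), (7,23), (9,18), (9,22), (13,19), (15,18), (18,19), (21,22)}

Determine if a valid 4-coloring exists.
A valid 4-coloring: color 1: [3, 4, 7, 18, 22]; color 2: [9, 15, 19, 21, 23]; color 3: [1, 13].
(χ(G) = 3 ≤ 4.)

Yes, G is 4-colorable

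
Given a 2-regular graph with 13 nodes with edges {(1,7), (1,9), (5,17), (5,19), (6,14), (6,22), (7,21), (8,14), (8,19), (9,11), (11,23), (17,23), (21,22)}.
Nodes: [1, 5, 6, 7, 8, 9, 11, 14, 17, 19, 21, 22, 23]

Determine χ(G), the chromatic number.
Clique number ω(G) = 2 (lower bound: χ ≥ ω).
Odd cycle [9, 11, 23, 17, 5, 19, 8, 14, 6, 22, 21, 7, 1] needs 3 colors (χ ≥ 3).
The coloring below uses 3 colors, so χ(G) = 3.
A valid 3-coloring: color 1: [5, 6, 7, 8, 9, 23]; color 2: [1, 11, 14, 17, 19, 22]; color 3: [21].

χ(G) = 3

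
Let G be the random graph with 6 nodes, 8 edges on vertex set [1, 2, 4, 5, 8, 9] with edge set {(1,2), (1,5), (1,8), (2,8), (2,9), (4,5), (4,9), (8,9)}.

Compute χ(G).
χ(G) = 3

Clique number ω(G) = 3 (lower bound: χ ≥ ω).
The clique on [1, 2, 8] has size 3, forcing χ ≥ 3, and the coloring below uses 3 colors, so χ(G) = 3.
A valid 3-coloring: color 1: [1, 9]; color 2: [2, 4]; color 3: [5, 8].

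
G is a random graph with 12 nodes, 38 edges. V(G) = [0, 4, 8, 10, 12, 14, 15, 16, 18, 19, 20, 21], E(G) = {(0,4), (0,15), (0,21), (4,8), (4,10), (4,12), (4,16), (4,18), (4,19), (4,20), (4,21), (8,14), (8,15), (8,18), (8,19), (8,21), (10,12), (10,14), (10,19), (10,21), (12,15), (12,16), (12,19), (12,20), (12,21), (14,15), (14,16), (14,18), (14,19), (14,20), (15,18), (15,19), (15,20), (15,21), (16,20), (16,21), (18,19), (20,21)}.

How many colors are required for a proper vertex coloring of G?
Clique number ω(G) = 5 (lower bound: χ ≥ ω).
The clique on [4, 12, 16, 20, 21] has size 5, forcing χ ≥ 5, and the coloring below uses 5 colors, so χ(G) = 5.
A valid 5-coloring: color 1: [4, 15]; color 2: [14, 21]; color 3: [0, 8, 12]; color 4: [19, 20]; color 5: [10, 16, 18].

χ(G) = 5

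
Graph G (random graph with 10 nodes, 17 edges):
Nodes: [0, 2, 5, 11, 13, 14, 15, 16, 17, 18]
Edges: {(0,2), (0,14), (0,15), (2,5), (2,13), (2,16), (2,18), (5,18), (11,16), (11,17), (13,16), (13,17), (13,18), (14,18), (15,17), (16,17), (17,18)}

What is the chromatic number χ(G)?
χ(G) = 3

Clique number ω(G) = 3 (lower bound: χ ≥ ω).
The clique on [2, 13, 16] has size 3, forcing χ ≥ 3, and the coloring below uses 3 colors, so χ(G) = 3.
A valid 3-coloring: color 1: [2, 14, 17]; color 2: [0, 16, 18]; color 3: [5, 11, 13, 15].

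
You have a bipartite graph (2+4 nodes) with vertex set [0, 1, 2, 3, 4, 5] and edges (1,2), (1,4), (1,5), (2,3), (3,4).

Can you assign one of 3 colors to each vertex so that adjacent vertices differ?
Yes, G is 3-colorable

A valid 3-coloring: color 1: [0, 1, 3]; color 2: [2, 4, 5].
(χ(G) = 2 ≤ 3.)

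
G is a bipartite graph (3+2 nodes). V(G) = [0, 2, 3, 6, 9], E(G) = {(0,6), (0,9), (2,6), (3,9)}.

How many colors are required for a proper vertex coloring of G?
χ(G) = 2

Clique number ω(G) = 2 (lower bound: χ ≥ ω).
The graph is bipartite (no odd cycle), so 2 colors suffice: χ(G) = 2.
A valid 2-coloring: color 1: [0, 2, 3]; color 2: [6, 9].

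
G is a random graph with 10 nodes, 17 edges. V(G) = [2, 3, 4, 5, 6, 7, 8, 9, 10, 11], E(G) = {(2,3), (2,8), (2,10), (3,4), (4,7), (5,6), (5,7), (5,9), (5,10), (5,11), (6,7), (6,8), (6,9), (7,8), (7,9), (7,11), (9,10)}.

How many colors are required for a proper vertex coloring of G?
Clique number ω(G) = 4 (lower bound: χ ≥ ω).
The clique on [5, 6, 7, 9] has size 4, forcing χ ≥ 4, and the coloring below uses 4 colors, so χ(G) = 4.
A valid 4-coloring: color 1: [3, 7, 10]; color 2: [4, 5, 8]; color 3: [2, 6, 11]; color 4: [9].

χ(G) = 4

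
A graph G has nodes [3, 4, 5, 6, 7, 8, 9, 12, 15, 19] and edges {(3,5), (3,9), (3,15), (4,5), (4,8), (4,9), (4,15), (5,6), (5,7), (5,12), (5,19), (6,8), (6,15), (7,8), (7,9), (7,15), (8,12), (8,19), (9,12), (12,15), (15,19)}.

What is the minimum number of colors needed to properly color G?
χ(G) = 2

Clique number ω(G) = 2 (lower bound: χ ≥ ω).
The graph is bipartite (no odd cycle), so 2 colors suffice: χ(G) = 2.
A valid 2-coloring: color 1: [5, 8, 9, 15]; color 2: [3, 4, 6, 7, 12, 19].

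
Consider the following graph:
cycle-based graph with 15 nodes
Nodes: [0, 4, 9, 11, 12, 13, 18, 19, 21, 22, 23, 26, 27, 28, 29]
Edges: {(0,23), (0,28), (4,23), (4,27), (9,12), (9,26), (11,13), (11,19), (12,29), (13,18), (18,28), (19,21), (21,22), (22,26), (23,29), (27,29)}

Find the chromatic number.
Clique number ω(G) = 2 (lower bound: χ ≥ ω).
Odd cycle [11, 13, 18, 28, 0, 23, 29, 12, 9, 26, 22, 21, 19] needs 3 colors (χ ≥ 3).
The coloring below uses 3 colors, so χ(G) = 3.
A valid 3-coloring: color 1: [12, 13, 19, 23, 26, 27, 28]; color 2: [0, 4, 9, 11, 18, 21, 29]; color 3: [22].

χ(G) = 3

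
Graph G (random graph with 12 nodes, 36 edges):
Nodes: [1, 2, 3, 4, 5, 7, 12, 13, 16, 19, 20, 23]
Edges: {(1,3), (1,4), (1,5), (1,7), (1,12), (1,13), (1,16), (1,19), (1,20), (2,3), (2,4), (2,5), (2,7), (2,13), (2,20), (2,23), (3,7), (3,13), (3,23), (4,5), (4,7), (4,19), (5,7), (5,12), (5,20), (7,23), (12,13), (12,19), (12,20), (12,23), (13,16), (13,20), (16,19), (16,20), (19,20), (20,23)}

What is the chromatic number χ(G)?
Clique number ω(G) = 4 (lower bound: χ ≥ ω).
The clique on [1, 4, 5, 7] has size 4, forcing χ ≥ 4, and the coloring below uses 4 colors, so χ(G) = 4.
A valid 4-coloring: color 1: [1, 2]; color 2: [7, 20]; color 3: [5, 13, 19, 23]; color 4: [3, 4, 12, 16].

χ(G) = 4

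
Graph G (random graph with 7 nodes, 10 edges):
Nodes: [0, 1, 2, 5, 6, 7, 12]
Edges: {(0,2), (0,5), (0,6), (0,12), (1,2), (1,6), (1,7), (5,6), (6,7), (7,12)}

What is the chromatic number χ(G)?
Clique number ω(G) = 3 (lower bound: χ ≥ ω).
The clique on [0, 5, 6] has size 3, forcing χ ≥ 3, and the coloring below uses 3 colors, so χ(G) = 3.
A valid 3-coloring: color 1: [2, 6, 12]; color 2: [0, 7]; color 3: [1, 5].

χ(G) = 3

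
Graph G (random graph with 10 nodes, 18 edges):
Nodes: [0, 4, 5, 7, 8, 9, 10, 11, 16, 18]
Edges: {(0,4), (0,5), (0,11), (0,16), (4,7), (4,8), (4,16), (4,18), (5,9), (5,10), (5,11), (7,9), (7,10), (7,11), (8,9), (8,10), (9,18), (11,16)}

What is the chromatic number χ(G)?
χ(G) = 3

Clique number ω(G) = 3 (lower bound: χ ≥ ω).
The clique on [0, 4, 16] has size 3, forcing χ ≥ 3, and the coloring below uses 3 colors, so χ(G) = 3.
A valid 3-coloring: color 1: [4, 9, 10, 11]; color 2: [5, 7, 8, 16, 18]; color 3: [0].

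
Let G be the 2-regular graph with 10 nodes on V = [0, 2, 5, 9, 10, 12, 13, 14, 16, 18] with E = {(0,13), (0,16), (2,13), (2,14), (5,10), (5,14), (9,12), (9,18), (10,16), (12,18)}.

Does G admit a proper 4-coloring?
Yes, G is 4-colorable

A valid 4-coloring: color 1: [5, 12, 13, 16]; color 2: [0, 9, 10, 14]; color 3: [2, 18].
(χ(G) = 3 ≤ 4.)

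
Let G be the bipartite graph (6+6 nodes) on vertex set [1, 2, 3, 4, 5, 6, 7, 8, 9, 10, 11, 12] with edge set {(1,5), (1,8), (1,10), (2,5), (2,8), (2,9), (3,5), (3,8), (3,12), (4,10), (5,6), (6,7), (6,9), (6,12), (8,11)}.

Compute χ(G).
Clique number ω(G) = 2 (lower bound: χ ≥ ω).
The graph is bipartite (no odd cycle), so 2 colors suffice: χ(G) = 2.
A valid 2-coloring: color 1: [1, 2, 3, 4, 6, 11]; color 2: [5, 7, 8, 9, 10, 12].

χ(G) = 2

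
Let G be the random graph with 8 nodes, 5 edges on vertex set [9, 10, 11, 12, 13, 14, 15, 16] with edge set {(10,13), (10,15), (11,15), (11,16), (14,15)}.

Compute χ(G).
χ(G) = 2

Clique number ω(G) = 2 (lower bound: χ ≥ ω).
The graph is bipartite (no odd cycle), so 2 colors suffice: χ(G) = 2.
A valid 2-coloring: color 1: [9, 12, 13, 15, 16]; color 2: [10, 11, 14].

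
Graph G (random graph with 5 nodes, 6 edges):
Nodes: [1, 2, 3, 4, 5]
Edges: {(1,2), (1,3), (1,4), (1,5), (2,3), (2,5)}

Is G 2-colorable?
No, G is not 2-colorable

The clique on vertices [1, 2, 3] has size 3 > 2, so it alone needs 3 colors.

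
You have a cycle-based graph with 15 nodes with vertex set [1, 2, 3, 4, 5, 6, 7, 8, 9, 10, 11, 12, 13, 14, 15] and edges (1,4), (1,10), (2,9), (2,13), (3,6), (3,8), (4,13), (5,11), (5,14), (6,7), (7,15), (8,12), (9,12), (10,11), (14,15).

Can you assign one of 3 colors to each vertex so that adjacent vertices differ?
Yes, G is 3-colorable

A valid 3-coloring: color 1: [2, 4, 5, 6, 10, 12, 15]; color 2: [1, 3, 7, 9, 11, 13, 14]; color 3: [8].
(χ(G) = 3 ≤ 3.)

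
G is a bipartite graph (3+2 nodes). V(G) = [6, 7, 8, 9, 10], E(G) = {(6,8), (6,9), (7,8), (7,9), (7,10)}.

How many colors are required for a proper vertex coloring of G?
χ(G) = 2

Clique number ω(G) = 2 (lower bound: χ ≥ ω).
The graph is bipartite (no odd cycle), so 2 colors suffice: χ(G) = 2.
A valid 2-coloring: color 1: [6, 7]; color 2: [8, 9, 10].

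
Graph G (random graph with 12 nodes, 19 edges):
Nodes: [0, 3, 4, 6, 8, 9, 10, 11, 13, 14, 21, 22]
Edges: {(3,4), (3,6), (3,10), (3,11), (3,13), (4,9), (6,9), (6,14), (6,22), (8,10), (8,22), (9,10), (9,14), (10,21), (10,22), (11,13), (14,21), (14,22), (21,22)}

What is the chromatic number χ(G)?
χ(G) = 3

Clique number ω(G) = 3 (lower bound: χ ≥ ω).
The clique on [3, 11, 13] has size 3, forcing χ ≥ 3, and the coloring below uses 3 colors, so χ(G) = 3.
A valid 3-coloring: color 1: [0, 3, 9, 22]; color 2: [4, 10, 11, 14]; color 3: [6, 8, 13, 21].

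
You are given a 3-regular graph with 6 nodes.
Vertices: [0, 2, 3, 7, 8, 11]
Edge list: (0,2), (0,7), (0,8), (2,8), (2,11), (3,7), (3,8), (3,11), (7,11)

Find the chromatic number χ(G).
Clique number ω(G) = 3 (lower bound: χ ≥ ω).
The clique on [0, 2, 8] has size 3, forcing χ ≥ 3, and the coloring below uses 3 colors, so χ(G) = 3.
A valid 3-coloring: color 1: [2, 3]; color 2: [0, 11]; color 3: [7, 8].

χ(G) = 3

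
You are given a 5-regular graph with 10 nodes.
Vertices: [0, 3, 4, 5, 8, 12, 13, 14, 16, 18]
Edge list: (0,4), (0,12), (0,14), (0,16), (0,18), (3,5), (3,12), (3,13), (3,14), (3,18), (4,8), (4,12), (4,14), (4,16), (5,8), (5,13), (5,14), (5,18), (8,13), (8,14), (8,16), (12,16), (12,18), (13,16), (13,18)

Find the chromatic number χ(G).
χ(G) = 4

Clique number ω(G) = 4 (lower bound: χ ≥ ω).
The clique on [0, 4, 12, 16] has size 4, forcing χ ≥ 4, and the coloring below uses 4 colors, so χ(G) = 4.
A valid 4-coloring: color 1: [0, 3, 8]; color 2: [5, 16]; color 3: [12, 13, 14]; color 4: [4, 18].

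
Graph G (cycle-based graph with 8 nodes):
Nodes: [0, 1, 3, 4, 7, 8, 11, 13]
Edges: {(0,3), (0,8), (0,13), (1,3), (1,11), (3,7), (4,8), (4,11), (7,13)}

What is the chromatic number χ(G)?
χ(G) = 2

Clique number ω(G) = 2 (lower bound: χ ≥ ω).
The graph is bipartite (no odd cycle), so 2 colors suffice: χ(G) = 2.
A valid 2-coloring: color 1: [3, 8, 11, 13]; color 2: [0, 1, 4, 7].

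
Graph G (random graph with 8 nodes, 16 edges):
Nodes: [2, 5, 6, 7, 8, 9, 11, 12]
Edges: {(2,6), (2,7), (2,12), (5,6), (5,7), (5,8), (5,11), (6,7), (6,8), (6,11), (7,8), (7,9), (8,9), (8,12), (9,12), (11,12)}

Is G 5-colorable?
Yes, G is 5-colorable

A valid 5-coloring: color 1: [7, 12]; color 2: [2, 8, 11]; color 3: [6, 9]; color 4: [5].
(χ(G) = 4 ≤ 5.)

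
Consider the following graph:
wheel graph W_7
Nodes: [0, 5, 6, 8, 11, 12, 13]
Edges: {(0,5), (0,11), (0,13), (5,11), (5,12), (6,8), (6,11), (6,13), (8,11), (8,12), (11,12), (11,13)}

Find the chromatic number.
χ(G) = 3

Clique number ω(G) = 3 (lower bound: χ ≥ ω).
The clique on [0, 11, 13] has size 3, forcing χ ≥ 3, and the coloring below uses 3 colors, so χ(G) = 3.
A valid 3-coloring: color 1: [11]; color 2: [5, 8, 13]; color 3: [0, 6, 12].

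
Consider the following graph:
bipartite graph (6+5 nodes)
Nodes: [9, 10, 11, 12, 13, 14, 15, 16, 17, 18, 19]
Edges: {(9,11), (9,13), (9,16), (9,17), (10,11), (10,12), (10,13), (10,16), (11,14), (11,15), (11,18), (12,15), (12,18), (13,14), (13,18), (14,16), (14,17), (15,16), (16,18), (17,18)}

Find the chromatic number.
χ(G) = 2

Clique number ω(G) = 2 (lower bound: χ ≥ ω).
The graph is bipartite (no odd cycle), so 2 colors suffice: χ(G) = 2.
A valid 2-coloring: color 1: [11, 12, 13, 16, 17, 19]; color 2: [9, 10, 14, 15, 18].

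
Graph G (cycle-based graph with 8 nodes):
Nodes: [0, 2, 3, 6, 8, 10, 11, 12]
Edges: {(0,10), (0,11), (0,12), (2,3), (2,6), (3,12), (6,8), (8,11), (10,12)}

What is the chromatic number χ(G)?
χ(G) = 3

Clique number ω(G) = 3 (lower bound: χ ≥ ω).
The clique on [0, 10, 12] has size 3, forcing χ ≥ 3, and the coloring below uses 3 colors, so χ(G) = 3.
A valid 3-coloring: color 1: [2, 8, 12]; color 2: [0, 3, 6]; color 3: [10, 11].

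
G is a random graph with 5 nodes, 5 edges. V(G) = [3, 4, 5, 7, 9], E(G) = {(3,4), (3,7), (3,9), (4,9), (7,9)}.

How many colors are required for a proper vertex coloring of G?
χ(G) = 3

Clique number ω(G) = 3 (lower bound: χ ≥ ω).
The clique on [3, 4, 9] has size 3, forcing χ ≥ 3, and the coloring below uses 3 colors, so χ(G) = 3.
A valid 3-coloring: color 1: [3, 5]; color 2: [9]; color 3: [4, 7].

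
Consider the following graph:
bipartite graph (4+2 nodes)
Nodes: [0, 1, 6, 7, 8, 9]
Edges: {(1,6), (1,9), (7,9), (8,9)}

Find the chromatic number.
Clique number ω(G) = 2 (lower bound: χ ≥ ω).
The graph is bipartite (no odd cycle), so 2 colors suffice: χ(G) = 2.
A valid 2-coloring: color 1: [0, 6, 9]; color 2: [1, 7, 8].

χ(G) = 2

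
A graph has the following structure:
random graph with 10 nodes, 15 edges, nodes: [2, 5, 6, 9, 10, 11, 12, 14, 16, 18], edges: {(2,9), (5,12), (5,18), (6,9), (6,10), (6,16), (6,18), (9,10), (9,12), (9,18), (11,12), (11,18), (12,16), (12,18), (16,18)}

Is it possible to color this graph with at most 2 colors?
The clique on vertices [12, 16, 18] has size 3 > 2, so it alone needs 3 colors.

No, G is not 2-colorable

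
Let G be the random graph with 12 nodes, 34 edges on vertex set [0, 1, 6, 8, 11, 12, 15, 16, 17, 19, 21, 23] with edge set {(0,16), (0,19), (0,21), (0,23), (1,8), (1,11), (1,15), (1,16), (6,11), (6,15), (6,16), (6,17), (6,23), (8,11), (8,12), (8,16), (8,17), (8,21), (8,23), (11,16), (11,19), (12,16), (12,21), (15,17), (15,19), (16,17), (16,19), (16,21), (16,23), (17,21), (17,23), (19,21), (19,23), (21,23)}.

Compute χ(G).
χ(G) = 5

Clique number ω(G) = 5 (lower bound: χ ≥ ω).
The clique on [0, 16, 19, 21, 23] has size 5, forcing χ ≥ 5, and the coloring below uses 5 colors, so χ(G) = 5.
A valid 5-coloring: color 1: [15, 16]; color 2: [6, 8, 19]; color 3: [1, 12, 23]; color 4: [11, 21]; color 5: [0, 17].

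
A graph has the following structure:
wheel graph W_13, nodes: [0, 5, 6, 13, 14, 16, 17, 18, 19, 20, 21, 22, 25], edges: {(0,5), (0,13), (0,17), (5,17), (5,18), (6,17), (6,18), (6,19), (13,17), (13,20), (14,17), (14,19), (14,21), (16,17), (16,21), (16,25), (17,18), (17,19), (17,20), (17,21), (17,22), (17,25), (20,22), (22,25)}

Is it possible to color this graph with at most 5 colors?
Yes, G is 5-colorable

A valid 5-coloring: color 1: [17]; color 2: [0, 18, 19, 20, 21, 25]; color 3: [5, 6, 13, 14, 16, 22].
(χ(G) = 3 ≤ 5.)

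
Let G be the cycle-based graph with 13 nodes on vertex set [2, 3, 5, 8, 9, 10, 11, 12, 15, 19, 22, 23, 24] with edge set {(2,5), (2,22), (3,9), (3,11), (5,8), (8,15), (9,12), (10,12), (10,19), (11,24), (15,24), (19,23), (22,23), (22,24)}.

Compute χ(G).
Clique number ω(G) = 2 (lower bound: χ ≥ ω).
Odd cycle [9, 3, 11, 24, 22, 23, 19, 10, 12] needs 3 colors (χ ≥ 3).
The coloring below uses 3 colors, so χ(G) = 3.
A valid 3-coloring: color 1: [2, 3, 8, 12, 23, 24]; color 2: [5, 9, 10, 11, 15, 22]; color 3: [19].

χ(G) = 3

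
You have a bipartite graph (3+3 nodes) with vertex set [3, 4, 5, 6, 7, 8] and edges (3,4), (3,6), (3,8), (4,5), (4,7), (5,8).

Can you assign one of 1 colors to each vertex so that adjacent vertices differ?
No, G is not 1-colorable

Edge (3,8) forces its endpoints to differ, so 1 color is not enough.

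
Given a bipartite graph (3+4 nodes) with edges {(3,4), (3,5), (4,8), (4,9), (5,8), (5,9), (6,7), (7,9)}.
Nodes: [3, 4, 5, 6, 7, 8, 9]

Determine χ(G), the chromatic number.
Clique number ω(G) = 2 (lower bound: χ ≥ ω).
The graph is bipartite (no odd cycle), so 2 colors suffice: χ(G) = 2.
A valid 2-coloring: color 1: [4, 5, 7]; color 2: [3, 6, 8, 9].

χ(G) = 2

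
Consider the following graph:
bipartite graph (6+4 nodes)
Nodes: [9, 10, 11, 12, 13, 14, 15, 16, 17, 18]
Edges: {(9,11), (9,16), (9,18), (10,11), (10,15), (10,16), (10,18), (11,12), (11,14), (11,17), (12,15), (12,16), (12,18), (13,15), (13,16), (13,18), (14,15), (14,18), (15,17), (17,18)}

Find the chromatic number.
χ(G) = 2

Clique number ω(G) = 2 (lower bound: χ ≥ ω).
The graph is bipartite (no odd cycle), so 2 colors suffice: χ(G) = 2.
A valid 2-coloring: color 1: [11, 15, 16, 18]; color 2: [9, 10, 12, 13, 14, 17].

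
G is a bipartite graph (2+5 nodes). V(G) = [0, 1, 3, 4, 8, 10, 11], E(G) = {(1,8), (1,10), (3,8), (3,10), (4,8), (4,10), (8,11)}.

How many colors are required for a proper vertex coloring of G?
χ(G) = 2

Clique number ω(G) = 2 (lower bound: χ ≥ ω).
The graph is bipartite (no odd cycle), so 2 colors suffice: χ(G) = 2.
A valid 2-coloring: color 1: [0, 8, 10]; color 2: [1, 3, 4, 11].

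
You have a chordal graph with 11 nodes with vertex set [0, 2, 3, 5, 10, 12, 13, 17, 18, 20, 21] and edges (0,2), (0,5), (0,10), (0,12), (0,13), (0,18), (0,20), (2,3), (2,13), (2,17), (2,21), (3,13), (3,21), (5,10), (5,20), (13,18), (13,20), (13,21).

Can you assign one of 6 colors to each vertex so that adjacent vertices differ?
Yes, G is 6-colorable

A valid 6-coloring: color 1: [0, 3, 17]; color 2: [5, 12, 13]; color 3: [2, 10, 18, 20]; color 4: [21].
(χ(G) = 4 ≤ 6.)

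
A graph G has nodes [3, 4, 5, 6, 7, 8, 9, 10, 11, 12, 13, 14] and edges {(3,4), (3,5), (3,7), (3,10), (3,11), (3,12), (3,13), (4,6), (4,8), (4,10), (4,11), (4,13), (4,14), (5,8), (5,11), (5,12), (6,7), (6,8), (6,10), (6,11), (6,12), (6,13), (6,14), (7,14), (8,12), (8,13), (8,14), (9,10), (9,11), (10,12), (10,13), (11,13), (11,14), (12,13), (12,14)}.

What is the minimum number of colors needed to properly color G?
χ(G) = 4

Clique number ω(G) = 4 (lower bound: χ ≥ ω).
The clique on [3, 4, 10, 13] has size 4, forcing χ ≥ 4, and the coloring below uses 4 colors, so χ(G) = 4.
A valid 4-coloring: color 1: [3, 6, 9]; color 2: [5, 13, 14]; color 3: [4, 7, 12]; color 4: [8, 10, 11].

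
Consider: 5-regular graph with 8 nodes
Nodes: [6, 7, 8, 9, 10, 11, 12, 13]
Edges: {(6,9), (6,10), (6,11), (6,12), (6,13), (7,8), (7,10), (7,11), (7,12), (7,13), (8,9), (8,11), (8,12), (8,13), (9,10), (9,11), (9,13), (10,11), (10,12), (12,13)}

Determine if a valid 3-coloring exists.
The clique on vertices [7, 8, 12, 13] has size 4 > 3, so it alone needs 4 colors.

No, G is not 3-colorable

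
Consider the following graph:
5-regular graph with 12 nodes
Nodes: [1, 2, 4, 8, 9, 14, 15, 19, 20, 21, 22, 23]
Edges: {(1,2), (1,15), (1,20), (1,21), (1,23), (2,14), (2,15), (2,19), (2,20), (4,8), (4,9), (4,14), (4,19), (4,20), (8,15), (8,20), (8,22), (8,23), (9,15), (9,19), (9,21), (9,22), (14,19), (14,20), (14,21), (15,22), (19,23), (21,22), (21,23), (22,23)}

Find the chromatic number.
χ(G) = 4

Clique number ω(G) = 3 (lower bound: χ ≥ ω).
Odd cycle [21, 9, 15, 8, 23] needs 3 colors (χ ≥ 3).
Vertex 22 is adjacent to every vertex of [8, 9, 15, 21, 23], which already need 3 colors among themselves, so 22 needs a new color (χ ≥ 4).
The coloring below uses 4 colors, so χ(G) = 4.
A valid 4-coloring: color 1: [19, 20, 22]; color 2: [1, 8, 9, 14]; color 3: [2, 4, 23]; color 4: [15, 21].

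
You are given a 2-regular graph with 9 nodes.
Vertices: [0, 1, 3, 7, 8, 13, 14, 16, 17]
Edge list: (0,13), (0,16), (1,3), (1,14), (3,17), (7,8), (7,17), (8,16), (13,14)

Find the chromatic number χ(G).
χ(G) = 3

Clique number ω(G) = 2 (lower bound: χ ≥ ω).
Odd cycle [14, 1, 3, 17, 7, 8, 16, 0, 13] needs 3 colors (χ ≥ 3).
The coloring below uses 3 colors, so χ(G) = 3.
A valid 3-coloring: color 1: [0, 3, 8, 14]; color 2: [1, 7, 13, 16]; color 3: [17].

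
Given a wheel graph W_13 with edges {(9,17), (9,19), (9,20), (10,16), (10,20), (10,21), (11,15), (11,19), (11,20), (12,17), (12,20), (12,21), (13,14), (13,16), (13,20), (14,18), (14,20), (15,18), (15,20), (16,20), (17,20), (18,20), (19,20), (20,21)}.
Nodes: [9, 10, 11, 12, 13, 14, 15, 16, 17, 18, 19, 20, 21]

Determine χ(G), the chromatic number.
χ(G) = 3

Clique number ω(G) = 3 (lower bound: χ ≥ ω).
The clique on [9, 17, 20] has size 3, forcing χ ≥ 3, and the coloring below uses 3 colors, so χ(G) = 3.
A valid 3-coloring: color 1: [20]; color 2: [9, 10, 11, 12, 13, 18]; color 3: [14, 15, 16, 17, 19, 21].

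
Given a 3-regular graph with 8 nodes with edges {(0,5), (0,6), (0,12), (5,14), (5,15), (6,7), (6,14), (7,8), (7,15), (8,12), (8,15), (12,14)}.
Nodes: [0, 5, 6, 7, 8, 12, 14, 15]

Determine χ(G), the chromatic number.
χ(G) = 3

Clique number ω(G) = 3 (lower bound: χ ≥ ω).
The clique on [7, 8, 15] has size 3, forcing χ ≥ 3, and the coloring below uses 3 colors, so χ(G) = 3.
A valid 3-coloring: color 1: [5, 7, 12]; color 2: [0, 8, 14]; color 3: [6, 15].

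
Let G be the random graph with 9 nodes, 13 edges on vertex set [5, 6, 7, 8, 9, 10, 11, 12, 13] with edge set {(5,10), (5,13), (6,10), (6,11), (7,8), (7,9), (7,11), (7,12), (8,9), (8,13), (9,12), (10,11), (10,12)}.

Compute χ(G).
Clique number ω(G) = 3 (lower bound: χ ≥ ω).
The clique on [6, 10, 11] has size 3, forcing χ ≥ 3, and the coloring below uses 3 colors, so χ(G) = 3.
A valid 3-coloring: color 1: [7, 10, 13]; color 2: [5, 6, 9]; color 3: [8, 11, 12].

χ(G) = 3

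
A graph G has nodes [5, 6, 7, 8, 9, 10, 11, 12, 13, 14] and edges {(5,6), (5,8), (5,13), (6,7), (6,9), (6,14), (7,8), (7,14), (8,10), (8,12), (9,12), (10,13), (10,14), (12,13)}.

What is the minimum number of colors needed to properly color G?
χ(G) = 3

Clique number ω(G) = 3 (lower bound: χ ≥ ω).
The clique on [6, 7, 14] has size 3, forcing χ ≥ 3, and the coloring below uses 3 colors, so χ(G) = 3.
A valid 3-coloring: color 1: [6, 8, 11, 13]; color 2: [5, 12, 14]; color 3: [7, 9, 10].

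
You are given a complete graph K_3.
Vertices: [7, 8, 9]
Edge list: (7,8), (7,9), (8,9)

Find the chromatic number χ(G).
χ(G) = 3

Clique number ω(G) = 3 (lower bound: χ ≥ ω).
The clique on [7, 8, 9] has size 3, forcing χ ≥ 3, and the coloring below uses 3 colors, so χ(G) = 3.
A valid 3-coloring: color 1: [9]; color 2: [8]; color 3: [7].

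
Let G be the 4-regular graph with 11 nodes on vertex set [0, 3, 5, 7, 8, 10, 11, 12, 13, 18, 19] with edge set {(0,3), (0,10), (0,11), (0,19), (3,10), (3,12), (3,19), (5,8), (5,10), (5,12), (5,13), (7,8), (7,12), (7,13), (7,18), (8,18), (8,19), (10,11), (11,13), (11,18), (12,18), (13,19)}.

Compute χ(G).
Clique number ω(G) = 3 (lower bound: χ ≥ ω).
The clique on [0, 10, 11] has size 3, forcing χ ≥ 3, and the coloring below uses 3 colors, so χ(G) = 3.
A valid 3-coloring: color 1: [10, 18, 19]; color 2: [0, 8, 12, 13]; color 3: [3, 5, 7, 11].

χ(G) = 3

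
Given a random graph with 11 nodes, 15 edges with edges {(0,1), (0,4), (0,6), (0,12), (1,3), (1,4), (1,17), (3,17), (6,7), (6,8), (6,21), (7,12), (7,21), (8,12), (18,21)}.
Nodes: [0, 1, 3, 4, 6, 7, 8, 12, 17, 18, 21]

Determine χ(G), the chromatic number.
χ(G) = 3

Clique number ω(G) = 3 (lower bound: χ ≥ ω).
The clique on [0, 1, 4] has size 3, forcing χ ≥ 3, and the coloring below uses 3 colors, so χ(G) = 3.
A valid 3-coloring: color 1: [1, 6, 12, 18]; color 2: [0, 8, 17, 21]; color 3: [3, 4, 7].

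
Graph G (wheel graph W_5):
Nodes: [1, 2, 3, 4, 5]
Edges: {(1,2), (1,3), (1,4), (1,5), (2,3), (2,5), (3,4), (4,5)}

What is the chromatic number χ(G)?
Clique number ω(G) = 3 (lower bound: χ ≥ ω).
The clique on [1, 2, 3] has size 3, forcing χ ≥ 3, and the coloring below uses 3 colors, so χ(G) = 3.
A valid 3-coloring: color 1: [1]; color 2: [2, 4]; color 3: [3, 5].

χ(G) = 3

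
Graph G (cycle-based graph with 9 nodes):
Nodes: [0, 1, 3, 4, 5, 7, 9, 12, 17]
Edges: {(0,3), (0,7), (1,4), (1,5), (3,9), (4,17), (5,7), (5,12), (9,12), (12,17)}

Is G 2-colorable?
Odd cycle [4, 1, 5, 12, 17] needs 3 colors (χ ≥ 3).
Hence χ(G) ≥ 3 > 2, so no proper 2-coloring exists.

No, G is not 2-colorable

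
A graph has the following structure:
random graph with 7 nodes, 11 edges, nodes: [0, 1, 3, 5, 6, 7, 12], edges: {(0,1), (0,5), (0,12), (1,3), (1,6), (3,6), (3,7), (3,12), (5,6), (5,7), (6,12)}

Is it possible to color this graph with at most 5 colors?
A valid 5-coloring: color 1: [3, 5]; color 2: [0, 6, 7]; color 3: [1, 12].
(χ(G) = 3 ≤ 5.)

Yes, G is 5-colorable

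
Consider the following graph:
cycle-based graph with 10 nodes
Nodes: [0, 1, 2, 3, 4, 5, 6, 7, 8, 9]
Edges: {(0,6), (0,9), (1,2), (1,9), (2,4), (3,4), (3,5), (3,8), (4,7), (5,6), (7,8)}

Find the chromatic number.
Clique number ω(G) = 2 (lower bound: χ ≥ ω).
The graph is bipartite (no odd cycle), so 2 colors suffice: χ(G) = 2.
A valid 2-coloring: color 1: [0, 1, 4, 5, 8]; color 2: [2, 3, 6, 7, 9].

χ(G) = 2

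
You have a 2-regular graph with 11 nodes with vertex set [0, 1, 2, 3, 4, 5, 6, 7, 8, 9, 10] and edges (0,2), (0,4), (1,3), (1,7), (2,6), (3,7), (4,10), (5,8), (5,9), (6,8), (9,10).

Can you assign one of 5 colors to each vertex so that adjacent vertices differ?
A valid 5-coloring: color 1: [2, 4, 7, 8, 9]; color 2: [0, 3, 5, 6, 10]; color 3: [1].
(χ(G) = 3 ≤ 5.)

Yes, G is 5-colorable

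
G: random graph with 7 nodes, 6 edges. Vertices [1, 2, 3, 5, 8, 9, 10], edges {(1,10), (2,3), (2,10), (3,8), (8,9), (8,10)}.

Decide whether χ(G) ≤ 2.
Yes, G is 2-colorable

A valid 2-coloring: color 1: [1, 2, 5, 8]; color 2: [3, 9, 10].
(χ(G) = 2 ≤ 2.)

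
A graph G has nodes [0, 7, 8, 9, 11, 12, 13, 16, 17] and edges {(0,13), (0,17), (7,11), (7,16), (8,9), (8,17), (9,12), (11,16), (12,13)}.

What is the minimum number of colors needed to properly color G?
χ(G) = 3

Clique number ω(G) = 3 (lower bound: χ ≥ ω).
The clique on [7, 11, 16] has size 3, forcing χ ≥ 3, and the coloring below uses 3 colors, so χ(G) = 3.
A valid 3-coloring: color 1: [7, 9, 13, 17]; color 2: [0, 8, 12, 16]; color 3: [11].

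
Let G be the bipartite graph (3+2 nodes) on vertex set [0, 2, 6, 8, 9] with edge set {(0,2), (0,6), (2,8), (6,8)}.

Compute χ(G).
Clique number ω(G) = 2 (lower bound: χ ≥ ω).
The graph is bipartite (no odd cycle), so 2 colors suffice: χ(G) = 2.
A valid 2-coloring: color 1: [0, 8, 9]; color 2: [2, 6].

χ(G) = 2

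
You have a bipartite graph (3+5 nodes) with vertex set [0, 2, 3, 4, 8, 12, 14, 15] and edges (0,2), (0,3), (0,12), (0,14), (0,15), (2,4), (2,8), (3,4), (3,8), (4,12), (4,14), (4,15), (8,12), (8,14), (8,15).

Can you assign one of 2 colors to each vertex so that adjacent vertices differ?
Yes, G is 2-colorable

A valid 2-coloring: color 1: [0, 4, 8]; color 2: [2, 3, 12, 14, 15].
(χ(G) = 2 ≤ 2.)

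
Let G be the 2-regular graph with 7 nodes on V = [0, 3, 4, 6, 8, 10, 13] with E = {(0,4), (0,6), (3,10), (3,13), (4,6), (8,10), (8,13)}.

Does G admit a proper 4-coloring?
Yes, G is 4-colorable

A valid 4-coloring: color 1: [0, 3, 8]; color 2: [6, 10, 13]; color 3: [4].
(χ(G) = 3 ≤ 4.)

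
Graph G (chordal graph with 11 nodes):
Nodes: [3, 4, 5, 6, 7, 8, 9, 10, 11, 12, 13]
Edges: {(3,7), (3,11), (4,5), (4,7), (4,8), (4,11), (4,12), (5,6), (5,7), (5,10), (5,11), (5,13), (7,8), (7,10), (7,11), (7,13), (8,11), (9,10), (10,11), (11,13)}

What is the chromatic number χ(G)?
χ(G) = 4

Clique number ω(G) = 4 (lower bound: χ ≥ ω).
The clique on [4, 7, 8, 11] has size 4, forcing χ ≥ 4, and the coloring below uses 4 colors, so χ(G) = 4.
A valid 4-coloring: color 1: [6, 9, 11, 12]; color 2: [7]; color 3: [3, 5, 8]; color 4: [4, 10, 13].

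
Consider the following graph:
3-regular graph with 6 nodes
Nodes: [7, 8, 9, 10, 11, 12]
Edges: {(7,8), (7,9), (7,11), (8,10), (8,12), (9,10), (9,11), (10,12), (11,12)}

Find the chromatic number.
χ(G) = 3

Clique number ω(G) = 3 (lower bound: χ ≥ ω).
The clique on [8, 10, 12] has size 3, forcing χ ≥ 3, and the coloring below uses 3 colors, so χ(G) = 3.
A valid 3-coloring: color 1: [10, 11]; color 2: [8, 9]; color 3: [7, 12].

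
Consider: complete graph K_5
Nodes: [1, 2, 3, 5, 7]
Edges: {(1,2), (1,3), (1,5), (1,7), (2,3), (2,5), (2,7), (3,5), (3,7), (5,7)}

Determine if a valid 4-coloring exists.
The clique on vertices [1, 2, 3, 5, 7] has size 5 > 4, so it alone needs 5 colors.

No, G is not 4-colorable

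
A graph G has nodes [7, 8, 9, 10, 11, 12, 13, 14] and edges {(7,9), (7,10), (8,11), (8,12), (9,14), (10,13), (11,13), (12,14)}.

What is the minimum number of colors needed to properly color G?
χ(G) = 2

Clique number ω(G) = 2 (lower bound: χ ≥ ω).
The graph is bipartite (no odd cycle), so 2 colors suffice: χ(G) = 2.
A valid 2-coloring: color 1: [9, 10, 11, 12]; color 2: [7, 8, 13, 14].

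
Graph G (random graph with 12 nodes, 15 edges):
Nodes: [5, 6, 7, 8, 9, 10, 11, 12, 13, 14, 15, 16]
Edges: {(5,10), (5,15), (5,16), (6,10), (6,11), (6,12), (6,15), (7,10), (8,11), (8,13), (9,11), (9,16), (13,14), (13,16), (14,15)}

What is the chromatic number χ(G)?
Clique number ω(G) = 2 (lower bound: χ ≥ ω).
Odd cycle [5, 10, 6, 11, 8, 13, 16] needs 3 colors (χ ≥ 3).
The coloring below uses 3 colors, so χ(G) = 3.
A valid 3-coloring: color 1: [5, 6, 7, 9, 13]; color 2: [10, 11, 12, 15, 16]; color 3: [8, 14].

χ(G) = 3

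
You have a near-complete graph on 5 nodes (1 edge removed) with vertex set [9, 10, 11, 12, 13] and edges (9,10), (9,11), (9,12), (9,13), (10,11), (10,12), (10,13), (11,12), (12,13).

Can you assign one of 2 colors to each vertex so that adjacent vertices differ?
The clique on vertices [9, 10, 11, 12] has size 4 > 2, so it alone needs 4 colors.

No, G is not 2-colorable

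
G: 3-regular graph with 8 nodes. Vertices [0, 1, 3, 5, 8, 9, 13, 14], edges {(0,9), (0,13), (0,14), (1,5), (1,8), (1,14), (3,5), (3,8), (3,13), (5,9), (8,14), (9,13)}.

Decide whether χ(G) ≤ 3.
A valid 3-coloring: color 1: [3, 9, 14]; color 2: [0, 5, 8]; color 3: [1, 13].
(χ(G) = 3 ≤ 3.)

Yes, G is 3-colorable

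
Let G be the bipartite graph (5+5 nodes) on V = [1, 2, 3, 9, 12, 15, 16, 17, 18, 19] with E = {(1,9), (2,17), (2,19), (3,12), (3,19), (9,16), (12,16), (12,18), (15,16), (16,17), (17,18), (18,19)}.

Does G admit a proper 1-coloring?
Edge (1,9) forces its endpoints to differ, so 1 color is not enough.

No, G is not 1-colorable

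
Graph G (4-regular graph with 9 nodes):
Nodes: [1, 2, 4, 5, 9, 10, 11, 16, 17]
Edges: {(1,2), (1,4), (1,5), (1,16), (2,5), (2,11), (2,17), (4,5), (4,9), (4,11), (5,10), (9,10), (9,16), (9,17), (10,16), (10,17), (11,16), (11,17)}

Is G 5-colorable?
Yes, G is 5-colorable

A valid 5-coloring: color 1: [1, 10, 11]; color 2: [4, 16, 17]; color 3: [2, 9]; color 4: [5].
(χ(G) = 3 ≤ 5.)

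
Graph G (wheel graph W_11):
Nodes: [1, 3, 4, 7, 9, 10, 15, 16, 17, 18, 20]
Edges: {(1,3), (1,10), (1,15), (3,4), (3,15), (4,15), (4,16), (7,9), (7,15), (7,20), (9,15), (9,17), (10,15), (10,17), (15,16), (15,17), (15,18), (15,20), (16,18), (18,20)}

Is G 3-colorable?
Yes, G is 3-colorable

A valid 3-coloring: color 1: [15]; color 2: [1, 4, 7, 17, 18]; color 3: [3, 9, 10, 16, 20].
(χ(G) = 3 ≤ 3.)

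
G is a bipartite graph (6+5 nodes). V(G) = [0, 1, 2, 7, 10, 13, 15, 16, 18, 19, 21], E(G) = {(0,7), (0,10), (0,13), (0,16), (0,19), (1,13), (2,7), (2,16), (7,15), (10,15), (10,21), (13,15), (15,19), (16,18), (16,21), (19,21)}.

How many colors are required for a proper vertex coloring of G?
Clique number ω(G) = 2 (lower bound: χ ≥ ω).
The graph is bipartite (no odd cycle), so 2 colors suffice: χ(G) = 2.
A valid 2-coloring: color 1: [0, 1, 2, 15, 18, 21]; color 2: [7, 10, 13, 16, 19].

χ(G) = 2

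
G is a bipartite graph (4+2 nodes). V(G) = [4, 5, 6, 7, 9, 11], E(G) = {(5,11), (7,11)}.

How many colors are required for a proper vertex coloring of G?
χ(G) = 2

Clique number ω(G) = 2 (lower bound: χ ≥ ω).
The graph is bipartite (no odd cycle), so 2 colors suffice: χ(G) = 2.
A valid 2-coloring: color 1: [4, 6, 9, 11]; color 2: [5, 7].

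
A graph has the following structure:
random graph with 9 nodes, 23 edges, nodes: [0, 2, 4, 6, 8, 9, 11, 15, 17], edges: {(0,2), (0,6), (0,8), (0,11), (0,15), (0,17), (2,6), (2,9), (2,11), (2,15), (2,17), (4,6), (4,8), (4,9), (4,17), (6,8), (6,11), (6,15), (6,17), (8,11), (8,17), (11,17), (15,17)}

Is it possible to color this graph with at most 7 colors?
A valid 7-coloring: color 1: [9, 17]; color 2: [6]; color 3: [0, 4]; color 4: [2, 8]; color 5: [11, 15].
(χ(G) = 5 ≤ 7.)

Yes, G is 7-colorable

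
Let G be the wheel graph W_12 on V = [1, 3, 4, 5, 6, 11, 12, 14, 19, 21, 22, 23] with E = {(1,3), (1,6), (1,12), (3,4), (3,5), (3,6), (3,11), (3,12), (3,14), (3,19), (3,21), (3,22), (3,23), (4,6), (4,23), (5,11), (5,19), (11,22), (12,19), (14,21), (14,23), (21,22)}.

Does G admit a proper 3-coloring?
Odd cycle [23, 4, 6, 1, 12, 19, 5, 11, 22, 21, 14] needs 3 colors (χ ≥ 3).
Vertex 3 is adjacent to every vertex of [1, 4, 5, 6, 11, 12, 14, 19, 21, 22, 23], which already need 3 colors among themselves, so 3 needs a new color (χ ≥ 4).
Hence χ(G) ≥ 4 > 3, so no proper 3-coloring exists.

No, G is not 3-colorable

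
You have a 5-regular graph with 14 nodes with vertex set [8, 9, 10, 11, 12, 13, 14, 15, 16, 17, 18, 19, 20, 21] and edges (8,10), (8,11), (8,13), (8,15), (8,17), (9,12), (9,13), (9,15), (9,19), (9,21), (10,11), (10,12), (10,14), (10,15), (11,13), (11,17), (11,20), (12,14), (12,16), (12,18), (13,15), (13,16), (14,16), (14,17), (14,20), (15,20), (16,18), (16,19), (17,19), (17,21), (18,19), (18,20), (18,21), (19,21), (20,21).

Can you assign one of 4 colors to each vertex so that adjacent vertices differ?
A valid 4-coloring: color 1: [12, 13, 19, 20]; color 2: [9, 10, 17, 18]; color 3: [11, 14, 15, 21]; color 4: [8, 16].
(χ(G) = 4 ≤ 4.)

Yes, G is 4-colorable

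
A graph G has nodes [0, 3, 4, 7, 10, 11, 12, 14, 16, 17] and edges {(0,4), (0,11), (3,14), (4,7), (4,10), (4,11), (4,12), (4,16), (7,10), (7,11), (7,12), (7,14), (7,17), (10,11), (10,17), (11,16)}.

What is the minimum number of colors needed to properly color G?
Clique number ω(G) = 4 (lower bound: χ ≥ ω).
The clique on [4, 7, 10, 11] has size 4, forcing χ ≥ 4, and the coloring below uses 4 colors, so χ(G) = 4.
A valid 4-coloring: color 1: [4, 14, 17]; color 2: [0, 3, 7, 16]; color 3: [11, 12]; color 4: [10].

χ(G) = 4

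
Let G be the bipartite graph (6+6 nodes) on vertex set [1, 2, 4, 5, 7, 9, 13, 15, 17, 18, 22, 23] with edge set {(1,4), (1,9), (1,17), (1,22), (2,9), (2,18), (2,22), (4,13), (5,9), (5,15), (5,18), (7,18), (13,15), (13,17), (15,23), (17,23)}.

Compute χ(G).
χ(G) = 2

Clique number ω(G) = 2 (lower bound: χ ≥ ω).
The graph is bipartite (no odd cycle), so 2 colors suffice: χ(G) = 2.
A valid 2-coloring: color 1: [1, 2, 5, 7, 13, 23]; color 2: [4, 9, 15, 17, 18, 22].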